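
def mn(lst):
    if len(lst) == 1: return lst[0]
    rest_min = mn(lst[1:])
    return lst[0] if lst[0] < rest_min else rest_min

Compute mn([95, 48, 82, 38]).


mn([95, 48, 82, 38]): compare 95 with mn([48, 82, 38])
mn([48, 82, 38]): compare 48 with mn([82, 38])
mn([82, 38]): compare 82 with mn([38])
mn([38]) = 38  (base case)
Compare 82 with 38 -> 38
Compare 48 with 38 -> 38
Compare 95 with 38 -> 38

38


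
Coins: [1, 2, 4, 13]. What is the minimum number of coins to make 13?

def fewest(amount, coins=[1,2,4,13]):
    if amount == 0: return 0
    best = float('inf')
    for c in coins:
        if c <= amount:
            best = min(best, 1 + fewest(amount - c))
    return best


Building up with DP:
fewest(0) = 0
fewest(1) = min(1+fewest(0)=1+0=1) = 1
fewest(2) = min(1+fewest(1)=1+1=2, 1+fewest(0)=1+0=1) = 1
fewest(3) = min(1+fewest(2)=1+1=2, 1+fewest(1)=1+1=2) = 2
fewest(4) = min(1+fewest(3)=1+2=3, 1+fewest(2)=1+1=2, 1+fewest(0)=1+0=1) = 1
fewest(5) = min(1+fewest(4)=1+1=2, 1+fewest(3)=1+2=3, 1+fewest(1)=1+1=2) = 2
fewest(6) = min(1+fewest(5)=1+2=3, 1+fewest(4)=1+1=2, 1+fewest(2)=1+1=2) = 2
fewest(7) = min(1+fewest(6)=1+2=3, 1+fewest(5)=1+2=3, 1+fewest(3)=1+2=3) = 3
fewest(8) = min(1+fewest(7)=1+3=4, 1+fewest(6)=1+2=3, 1+fewest(4)=1+1=2) = 2
fewest(9) = min(1+fewest(8)=1+2=3, 1+fewest(7)=1+3=4, 1+fewest(5)=1+2=3) = 3
fewest(10) = min(1+fewest(9)=1+3=4, 1+fewest(8)=1+2=3, 1+fewest(6)=1+2=3) = 3
fewest(11) = min(1+fewest(10)=1+3=4, 1+fewest(9)=1+3=4, 1+fewest(7)=1+3=4) = 4
fewest(12) = min(1+fewest(11)=1+4=5, 1+fewest(10)=1+3=4, 1+fewest(8)=1+2=3) = 3
fewest(13) = min(1+fewest(12)=1+3=4, 1+fewest(11)=1+4=5, 1+fewest(9)=1+3=4, 1+fewest(0)=1+0=1) = 1

1


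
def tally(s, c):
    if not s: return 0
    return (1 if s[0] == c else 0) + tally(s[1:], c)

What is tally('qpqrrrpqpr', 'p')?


s[0]='q' != 'p' -> 0
s[0]='p' == 'p' -> 1
s[0]='q' != 'p' -> 0
s[0]='r' != 'p' -> 0
s[0]='r' != 'p' -> 0
s[0]='r' != 'p' -> 0
s[0]='p' == 'p' -> 1
s[0]='q' != 'p' -> 0
s[0]='p' == 'p' -> 1
s[0]='r' != 'p' -> 0
Sum: 0 + 1 + 0 + 0 + 0 + 0 + 1 + 0 + 1 + 0 = 3

3


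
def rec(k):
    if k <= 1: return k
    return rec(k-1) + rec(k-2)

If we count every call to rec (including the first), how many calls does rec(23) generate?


Let C(n) = total calls for rec(n)
C(0) = 1, C(1) = 1
C(2) = 1 + C(1) + C(0) = 1 + 1 + 1 = 3
C(3) = 1 + C(2) + C(1) = 1 + 3 + 1 = 5
C(4) = 1 + C(3) + C(2) = 1 + 5 + 3 = 9
C(5) = 1 + C(4) + C(3) = 1 + 9 + 5 = 15
C(6) = 1 + C(5) + C(4) = 1 + 15 + 9 = 25
C(7) = 1 + C(6) + C(5) = 1 + 25 + 15 = 41
C(8) = 1 + C(7) + C(6) = 1 + 41 + 25 = 67
C(9) = 1 + C(8) + C(7) = 1 + 67 + 41 = 109
C(10) = 1 + C(9) + C(8) = 1 + 109 + 67 = 177
C(11) = 1 + C(10) + C(9) = 1 + 177 + 109 = 287
C(12) = 1 + C(11) + C(10) = 1 + 287 + 177 = 465
C(13) = 1 + C(12) + C(11) = 1 + 465 + 287 = 753
C(14) = 1 + C(13) + C(12) = 1 + 753 + 465 = 1219
C(15) = 1 + C(14) + C(13) = 1 + 1219 + 753 = 1973
C(16) = 1 + C(15) + C(14) = 1 + 1973 + 1219 = 3193
C(17) = 1 + C(16) + C(15) = 1 + 3193 + 1973 = 5167
C(18) = 1 + C(17) + C(16) = 1 + 5167 + 3193 = 8361
C(19) = 1 + C(18) + C(17) = 1 + 8361 + 5167 = 13529
C(20) = 1 + C(19) + C(18) = 1 + 13529 + 8361 = 21891
C(21) = 1 + C(20) + C(19) = 1 + 21891 + 13529 = 35421
C(22) = 1 + C(21) + C(20) = 1 + 35421 + 21891 = 57313
C(23) = 1 + C(22) + C(21) = 1 + 57313 + 35421 = 92735

92735


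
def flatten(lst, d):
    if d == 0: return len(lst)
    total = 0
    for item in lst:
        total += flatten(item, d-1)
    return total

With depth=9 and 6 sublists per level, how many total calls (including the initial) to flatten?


At depth 0 (root): 1 call
At depth 1: each of 1 parents calls flatten on 6 children = 6 calls
At depth 2: each of 6 parents calls flatten on 6 children = 36 calls
At depth 3: each of 36 parents calls flatten on 6 children = 216 calls
At depth 4: each of 216 parents calls flatten on 6 children = 1296 calls
At depth 5: each of 1296 parents calls flatten on 6 children = 7776 calls
At depth 6: each of 7776 parents calls flatten on 6 children = 46656 calls
At depth 7: each of 46656 parents calls flatten on 6 children = 279936 calls
At depth 8: each of 279936 parents calls flatten on 6 children = 1679616 calls
At depth 9: each of 1679616 parents calls flatten on 6 children = 10077696 calls
Total: 1 + 6 + 36 + 216 + 1296 + 7776 + 46656 + 279936 + 1679616 + 10077696 = 12093235

12093235


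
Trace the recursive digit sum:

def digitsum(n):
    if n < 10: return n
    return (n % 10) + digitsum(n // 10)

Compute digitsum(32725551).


digitsum(32725551) = 1 + digitsum(3272555)
digitsum(3272555) = 5 + digitsum(327255)
digitsum(327255) = 5 + digitsum(32725)
digitsum(32725) = 5 + digitsum(3272)
digitsum(3272) = 2 + digitsum(327)
digitsum(327) = 7 + digitsum(32)
digitsum(32) = 2 + digitsum(3)
digitsum(3) = 3  (base case)
Total: 1 + 5 + 5 + 5 + 2 + 7 + 2 + 3 = 30

30


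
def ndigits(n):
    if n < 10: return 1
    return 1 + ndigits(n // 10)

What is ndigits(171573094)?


ndigits(171573094) = 1 + ndigits(17157309)
ndigits(17157309) = 1 + ndigits(1715730)
ndigits(1715730) = 1 + ndigits(171573)
ndigits(171573) = 1 + ndigits(17157)
ndigits(17157) = 1 + ndigits(1715)
ndigits(1715) = 1 + ndigits(171)
ndigits(171) = 1 + ndigits(17)
ndigits(17) = 1 + ndigits(1)
ndigits(1) = 1  (base case: 1 < 10)
Unwinding: 1 + 1 + 1 + 1 + 1 + 1 + 1 + 1 + 1 = 9

9


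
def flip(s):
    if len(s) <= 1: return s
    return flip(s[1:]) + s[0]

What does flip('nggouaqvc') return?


flip('nggouaqvc') = flip('ggouaqvc') + 'n'
flip('ggouaqvc') = flip('gouaqvc') + 'g'
flip('gouaqvc') = flip('ouaqvc') + 'g'
flip('ouaqvc') = flip('uaqvc') + 'o'
flip('uaqvc') = flip('aqvc') + 'u'
flip('aqvc') = flip('qvc') + 'a'
flip('qvc') = flip('vc') + 'q'
flip('vc') = flip('c') + 'v'
flip('c') = 'c'  (base case)
Concatenating: 'c' + 'v' + 'q' + 'a' + 'u' + 'o' + 'g' + 'g' + 'n' = 'cvqauoggn'

cvqauoggn


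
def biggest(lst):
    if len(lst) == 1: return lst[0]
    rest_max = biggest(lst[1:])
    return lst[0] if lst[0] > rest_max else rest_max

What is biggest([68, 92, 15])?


biggest([68, 92, 15]): compare 68 with biggest([92, 15])
biggest([92, 15]): compare 92 with biggest([15])
biggest([15]) = 15  (base case)
Compare 92 with 15 -> 92
Compare 68 with 92 -> 92

92


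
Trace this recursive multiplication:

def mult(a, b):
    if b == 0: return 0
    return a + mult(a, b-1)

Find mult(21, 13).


mult(21, 13) = 21 + mult(21, 12)
mult(21, 12) = 21 + mult(21, 11)
mult(21, 11) = 21 + mult(21, 10)
mult(21, 10) = 21 + mult(21, 9)
mult(21, 9) = 21 + mult(21, 8)
mult(21, 8) = 21 + mult(21, 7)
mult(21, 7) = 21 + mult(21, 6)
mult(21, 6) = 21 + mult(21, 5)
mult(21, 5) = 21 + mult(21, 4)
mult(21, 4) = 21 + mult(21, 3)
mult(21, 3) = 21 + mult(21, 2)
mult(21, 2) = 21 + mult(21, 1)
mult(21, 1) = 21 + mult(21, 0)
mult(21, 0) = 0  (base case)
Total: 21 + 21 + 21 + 21 + 21 + 21 + 21 + 21 + 21 + 21 + 21 + 21 + 21 + 0 = 273

273


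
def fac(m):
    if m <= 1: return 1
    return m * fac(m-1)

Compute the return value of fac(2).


fac(2)
= 2 * fac(1)
= 2 * 1
= 2

2


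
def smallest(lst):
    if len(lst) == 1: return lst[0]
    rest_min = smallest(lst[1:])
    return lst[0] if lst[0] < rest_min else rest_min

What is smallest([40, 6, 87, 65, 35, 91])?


smallest([40, 6, 87, 65, 35, 91]): compare 40 with smallest([6, 87, 65, 35, 91])
smallest([6, 87, 65, 35, 91]): compare 6 with smallest([87, 65, 35, 91])
smallest([87, 65, 35, 91]): compare 87 with smallest([65, 35, 91])
smallest([65, 35, 91]): compare 65 with smallest([35, 91])
smallest([35, 91]): compare 35 with smallest([91])
smallest([91]) = 91  (base case)
Compare 35 with 91 -> 35
Compare 65 with 35 -> 35
Compare 87 with 35 -> 35
Compare 6 with 35 -> 6
Compare 40 with 6 -> 6

6


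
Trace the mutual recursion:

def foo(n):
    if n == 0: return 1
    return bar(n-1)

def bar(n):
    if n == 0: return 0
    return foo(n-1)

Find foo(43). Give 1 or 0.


foo(43) = bar(42)
bar(42) = foo(41)
foo(41) = bar(40)
bar(40) = foo(39)
foo(39) = bar(38)
bar(38) = foo(37)
foo(37) = bar(36)
bar(36) = foo(35)
foo(35) = bar(34)
bar(34) = foo(33)
foo(33) = bar(32)
bar(32) = foo(31)
foo(31) = bar(30)
bar(30) = foo(29)
foo(29) = bar(28)
bar(28) = foo(27)
foo(27) = bar(26)
bar(26) = foo(25)
foo(25) = bar(24)
bar(24) = foo(23)
foo(23) = bar(22)
bar(22) = foo(21)
foo(21) = bar(20)
bar(20) = foo(19)
foo(19) = bar(18)
bar(18) = foo(17)
foo(17) = bar(16)
bar(16) = foo(15)
foo(15) = bar(14)
bar(14) = foo(13)
foo(13) = bar(12)
bar(12) = foo(11)
foo(11) = bar(10)
bar(10) = foo(9)
foo(9) = bar(8)
bar(8) = foo(7)
foo(7) = bar(6)
bar(6) = foo(5)
foo(5) = bar(4)
bar(4) = foo(3)
foo(3) = bar(2)
bar(2) = foo(1)
foo(1) = bar(0)
bar(0) = 0  (base case)
Result: 0

0


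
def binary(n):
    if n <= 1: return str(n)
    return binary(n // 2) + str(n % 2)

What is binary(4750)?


binary(4750) = binary(2375) + '0'
binary(2375) = binary(1187) + '1'
binary(1187) = binary(593) + '1'
binary(593) = binary(296) + '1'
binary(296) = binary(148) + '0'
binary(148) = binary(74) + '0'
binary(74) = binary(37) + '0'
binary(37) = binary(18) + '1'
binary(18) = binary(9) + '0'
binary(9) = binary(4) + '1'
binary(4) = binary(2) + '0'
binary(2) = binary(1) + '0'
binary(1) = '1'  (base case)
Concatenating: '1' + '0' + '0' + '1' + '0' + '1' + '0' + '0' + '0' + '1' + '1' + '1' + '0' = '1001010001110'

1001010001110


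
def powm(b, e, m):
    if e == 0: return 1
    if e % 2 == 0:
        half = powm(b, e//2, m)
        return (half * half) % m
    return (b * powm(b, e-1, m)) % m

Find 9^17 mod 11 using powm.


powm(9, 17, 11): e is odd, compute powm(9, 16, 11)
  powm(9, 16, 11): e is even, compute powm(9, 8, 11)
    powm(9, 8, 11): e is even, compute powm(9, 4, 11)
      powm(9, 4, 11): e is even, compute powm(9, 2, 11)
        powm(9, 2, 11): e is even, compute powm(9, 1, 11)
          powm(9, 1, 11): e is odd, compute powm(9, 0, 11)
          powm(9, 0, 11) = 1
          (9 * 1) % 11 = 9
        half=9, (9*9) % 11 = 4
      half=4, (4*4) % 11 = 5
    half=5, (5*5) % 11 = 3
  half=3, (3*3) % 11 = 9
(9 * 9) % 11 = 4

4


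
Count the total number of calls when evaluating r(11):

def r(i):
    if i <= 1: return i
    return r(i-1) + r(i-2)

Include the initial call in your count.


Let C(n) = total calls for r(n)
C(0) = 1, C(1) = 1
C(2) = 1 + C(1) + C(0) = 1 + 1 + 1 = 3
C(3) = 1 + C(2) + C(1) = 1 + 3 + 1 = 5
C(4) = 1 + C(3) + C(2) = 1 + 5 + 3 = 9
C(5) = 1 + C(4) + C(3) = 1 + 9 + 5 = 15
C(6) = 1 + C(5) + C(4) = 1 + 15 + 9 = 25
C(7) = 1 + C(6) + C(5) = 1 + 25 + 15 = 41
C(8) = 1 + C(7) + C(6) = 1 + 41 + 25 = 67
C(9) = 1 + C(8) + C(7) = 1 + 67 + 41 = 109
C(10) = 1 + C(9) + C(8) = 1 + 109 + 67 = 177
C(11) = 1 + C(10) + C(9) = 1 + 177 + 109 = 287

287


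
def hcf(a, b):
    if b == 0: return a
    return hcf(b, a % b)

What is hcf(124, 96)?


hcf(124, 96) = hcf(96, 28)
hcf(96, 28) = hcf(28, 12)
hcf(28, 12) = hcf(12, 4)
hcf(12, 4) = hcf(4, 0)
hcf(4, 0) = 4  (base case)

4


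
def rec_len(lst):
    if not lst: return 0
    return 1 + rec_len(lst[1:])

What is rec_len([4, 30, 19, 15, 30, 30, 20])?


rec_len([4, 30, 19, 15, 30, 30, 20]) = 1 + rec_len([30, 19, 15, 30, 30, 20])
rec_len([30, 19, 15, 30, 30, 20]) = 1 + rec_len([19, 15, 30, 30, 20])
rec_len([19, 15, 30, 30, 20]) = 1 + rec_len([15, 30, 30, 20])
rec_len([15, 30, 30, 20]) = 1 + rec_len([30, 30, 20])
rec_len([30, 30, 20]) = 1 + rec_len([30, 20])
rec_len([30, 20]) = 1 + rec_len([20])
rec_len([20]) = 1 + rec_len([])
rec_len([]) = 0  (base case)
Unwinding: 1 + 1 + 1 + 1 + 1 + 1 + 1 + 0 = 7

7


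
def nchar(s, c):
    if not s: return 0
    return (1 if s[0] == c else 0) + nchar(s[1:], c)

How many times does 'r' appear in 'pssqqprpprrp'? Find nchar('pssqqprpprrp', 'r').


s[0]='p' != 'r' -> 0
s[0]='s' != 'r' -> 0
s[0]='s' != 'r' -> 0
s[0]='q' != 'r' -> 0
s[0]='q' != 'r' -> 0
s[0]='p' != 'r' -> 0
s[0]='r' == 'r' -> 1
s[0]='p' != 'r' -> 0
s[0]='p' != 'r' -> 0
s[0]='r' == 'r' -> 1
s[0]='r' == 'r' -> 1
s[0]='p' != 'r' -> 0
Sum: 0 + 0 + 0 + 0 + 0 + 0 + 1 + 0 + 0 + 1 + 1 + 0 = 3

3


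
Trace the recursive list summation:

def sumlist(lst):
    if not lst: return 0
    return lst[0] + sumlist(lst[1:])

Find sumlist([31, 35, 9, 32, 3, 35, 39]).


sumlist([31, 35, 9, 32, 3, 35, 39]) = 31 + sumlist([35, 9, 32, 3, 35, 39])
sumlist([35, 9, 32, 3, 35, 39]) = 35 + sumlist([9, 32, 3, 35, 39])
sumlist([9, 32, 3, 35, 39]) = 9 + sumlist([32, 3, 35, 39])
sumlist([32, 3, 35, 39]) = 32 + sumlist([3, 35, 39])
sumlist([3, 35, 39]) = 3 + sumlist([35, 39])
sumlist([35, 39]) = 35 + sumlist([39])
sumlist([39]) = 39 + sumlist([])
sumlist([]) = 0  (base case)
Total: 31 + 35 + 9 + 32 + 3 + 35 + 39 + 0 = 184

184


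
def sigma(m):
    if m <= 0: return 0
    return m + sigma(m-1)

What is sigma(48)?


sigma(48)
= 48 + 47 + 46 + 45 + 44 + 43 + 42 + 41 + 40 + 39 + 38 + 37 + 36 + 35 + 34 + 33 + 32 + 31 + 30 + 29 + 28 + 27 + 26 + 25 + 24 + 23 + 22 + 21 + 20 + 19 + 18 + 17 + 16 + 15 + 14 + 13 + 12 + 11 + 10 + 9 + 8 + 7 + 6 + 5 + 4 + 3 + 2 + 1 + sigma(0)
= 48 + 47 + 46 + 45 + 44 + 43 + 42 + 41 + 40 + 39 + 38 + 37 + 36 + 35 + 34 + 33 + 32 + 31 + 30 + 29 + 28 + 27 + 26 + 25 + 24 + 23 + 22 + 21 + 20 + 19 + 18 + 17 + 16 + 15 + 14 + 13 + 12 + 11 + 10 + 9 + 8 + 7 + 6 + 5 + 4 + 3 + 2 + 1 + 0
= 1176

1176


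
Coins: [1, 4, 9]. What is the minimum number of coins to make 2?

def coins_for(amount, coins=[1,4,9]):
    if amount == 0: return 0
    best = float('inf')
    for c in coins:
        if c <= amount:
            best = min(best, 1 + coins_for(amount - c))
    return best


Building up with DP:
coins_for(0) = 0
coins_for(1) = min(1+coins_for(0)=1+0=1) = 1
coins_for(2) = min(1+coins_for(1)=1+1=2) = 2

2


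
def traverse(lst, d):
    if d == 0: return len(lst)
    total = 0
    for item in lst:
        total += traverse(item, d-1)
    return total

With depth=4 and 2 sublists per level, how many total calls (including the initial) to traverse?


At depth 0 (root): 1 call
At depth 1: each of 1 parents calls traverse on 2 children = 2 calls
At depth 2: each of 2 parents calls traverse on 2 children = 4 calls
At depth 3: each of 4 parents calls traverse on 2 children = 8 calls
At depth 4: each of 8 parents calls traverse on 2 children = 16 calls
Total: 1 + 2 + 4 + 8 + 16 = 31

31


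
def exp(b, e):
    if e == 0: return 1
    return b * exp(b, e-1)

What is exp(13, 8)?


exp(13, 8)
= 13 * exp(13, 7)
= 13 * 13 * exp(13, 6)
= 13 * 13 * 13 * exp(13, 5)
= 13 * 13 * 13 * 13 * exp(13, 4)
= 13 * 13 * 13 * 13 * 13 * exp(13, 3)
= 13 * 13 * 13 * 13 * 13 * 13 * exp(13, 2)
= 13 * 13 * 13 * 13 * 13 * 13 * 13 * exp(13, 1)
= 13 * 13 * 13 * 13 * 13 * 13 * 13 * 13 * exp(13, 0)
= 13 * 13 * 13 * 13 * 13 * 13 * 13 * 13 * 1
= 815730721

815730721


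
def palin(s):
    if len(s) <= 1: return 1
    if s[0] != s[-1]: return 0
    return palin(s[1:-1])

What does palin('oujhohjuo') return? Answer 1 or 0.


palin('oujhohjuo'): s[0]='o' == s[-1]='o' -> check palin('ujhohju')
palin('ujhohju'): s[0]='u' == s[-1]='u' -> check palin('jhohj')
palin('jhohj'): s[0]='j' == s[-1]='j' -> check palin('hoh')
palin('hoh'): s[0]='h' == s[-1]='h' -> check palin('o')
palin('o'): len <= 1 -> return 1  (base case)
Result: 1 (palindrome)

1


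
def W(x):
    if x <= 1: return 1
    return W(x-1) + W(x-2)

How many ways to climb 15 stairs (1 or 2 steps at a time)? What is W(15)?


Building up from base cases:
W(0) = 1
W(1) = 1
W(2) = W(1) + W(0) = 1 + 1 = 2
W(3) = W(2) + W(1) = 2 + 1 = 3
W(4) = W(3) + W(2) = 3 + 2 = 5
W(5) = W(4) + W(3) = 5 + 3 = 8
W(6) = W(5) + W(4) = 8 + 5 = 13
W(7) = W(6) + W(5) = 13 + 8 = 21
W(8) = W(7) + W(6) = 21 + 13 = 34
W(9) = W(8) + W(7) = 34 + 21 = 55
W(10) = W(9) + W(8) = 55 + 34 = 89
W(11) = W(10) + W(9) = 89 + 55 = 144
W(12) = W(11) + W(10) = 144 + 89 = 233
W(13) = W(12) + W(11) = 233 + 144 = 377
W(14) = W(13) + W(12) = 377 + 233 = 610
W(15) = W(14) + W(13) = 610 + 377 = 987

987


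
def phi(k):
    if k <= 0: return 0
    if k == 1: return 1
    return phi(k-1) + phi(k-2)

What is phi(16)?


Computing phi(16) bottom-up:
phi(0) = 0
phi(1) = 1
phi(2) = phi(1) + phi(0) = 1 + 0 = 1
phi(3) = phi(2) + phi(1) = 1 + 1 = 2
phi(4) = phi(3) + phi(2) = 2 + 1 = 3
phi(5) = phi(4) + phi(3) = 3 + 2 = 5
phi(6) = phi(5) + phi(4) = 5 + 3 = 8
phi(7) = phi(6) + phi(5) = 8 + 5 = 13
phi(8) = phi(7) + phi(6) = 13 + 8 = 21
phi(9) = phi(8) + phi(7) = 21 + 13 = 34
phi(10) = phi(9) + phi(8) = 34 + 21 = 55
phi(11) = phi(10) + phi(9) = 55 + 34 = 89
phi(12) = phi(11) + phi(10) = 89 + 55 = 144
phi(13) = phi(12) + phi(11) = 144 + 89 = 233
phi(14) = phi(13) + phi(12) = 233 + 144 = 377
phi(15) = phi(14) + phi(13) = 377 + 233 = 610
phi(16) = phi(15) + phi(14) = 610 + 377 = 987

987


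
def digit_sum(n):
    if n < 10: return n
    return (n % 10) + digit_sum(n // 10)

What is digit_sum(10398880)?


digit_sum(10398880) = 0 + digit_sum(1039888)
digit_sum(1039888) = 8 + digit_sum(103988)
digit_sum(103988) = 8 + digit_sum(10398)
digit_sum(10398) = 8 + digit_sum(1039)
digit_sum(1039) = 9 + digit_sum(103)
digit_sum(103) = 3 + digit_sum(10)
digit_sum(10) = 0 + digit_sum(1)
digit_sum(1) = 1  (base case)
Total: 0 + 8 + 8 + 8 + 9 + 3 + 0 + 1 = 37

37


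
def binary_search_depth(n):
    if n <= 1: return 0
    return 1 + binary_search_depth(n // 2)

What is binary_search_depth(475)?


475 / 2 = 237
237 / 2 = 118
118 / 2 = 59
59 / 2 = 29
29 / 2 = 14
14 / 2 = 7
7 / 2 = 3
3 / 2 = 1
Reached 1 after 8 halvings

8


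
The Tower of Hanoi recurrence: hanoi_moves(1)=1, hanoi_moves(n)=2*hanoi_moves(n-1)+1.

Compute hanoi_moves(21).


hanoi_moves(21) = 2 * hanoi_moves(20) + 1
hanoi_moves(20) = 2 * hanoi_moves(19) + 1
hanoi_moves(19) = 2 * hanoi_moves(18) + 1
hanoi_moves(18) = 2 * hanoi_moves(17) + 1
hanoi_moves(17) = 2 * hanoi_moves(16) + 1
hanoi_moves(16) = 2 * hanoi_moves(15) + 1
hanoi_moves(15) = 2 * hanoi_moves(14) + 1
hanoi_moves(14) = 2 * hanoi_moves(13) + 1
hanoi_moves(13) = 2 * hanoi_moves(12) + 1
hanoi_moves(12) = 2 * hanoi_moves(11) + 1
hanoi_moves(11) = 2 * hanoi_moves(10) + 1
hanoi_moves(10) = 2 * hanoi_moves(9) + 1
hanoi_moves(9) = 2 * hanoi_moves(8) + 1
hanoi_moves(8) = 2 * hanoi_moves(7) + 1
hanoi_moves(7) = 2 * hanoi_moves(6) + 1
hanoi_moves(6) = 2 * hanoi_moves(5) + 1
hanoi_moves(5) = 2 * hanoi_moves(4) + 1
hanoi_moves(4) = 2 * hanoi_moves(3) + 1
hanoi_moves(3) = 2 * hanoi_moves(2) + 1
hanoi_moves(2) = 2 * hanoi_moves(1) + 1
hanoi_moves(1) = 1  (base case)
hanoi_moves(2) = 2 * 1 + 1 = 3
hanoi_moves(3) = 2 * 3 + 1 = 7
hanoi_moves(4) = 2 * 7 + 1 = 15
hanoi_moves(5) = 2 * 15 + 1 = 31
hanoi_moves(6) = 2 * 31 + 1 = 63
hanoi_moves(7) = 2 * 63 + 1 = 127
hanoi_moves(8) = 2 * 127 + 1 = 255
hanoi_moves(9) = 2 * 255 + 1 = 511
hanoi_moves(10) = 2 * 511 + 1 = 1023
hanoi_moves(11) = 2 * 1023 + 1 = 2047
hanoi_moves(12) = 2 * 2047 + 1 = 4095
hanoi_moves(13) = 2 * 4095 + 1 = 8191
hanoi_moves(14) = 2 * 8191 + 1 = 16383
hanoi_moves(15) = 2 * 16383 + 1 = 32767
hanoi_moves(16) = 2 * 32767 + 1 = 65535
hanoi_moves(17) = 2 * 65535 + 1 = 131071
hanoi_moves(18) = 2 * 131071 + 1 = 262143
hanoi_moves(19) = 2 * 262143 + 1 = 524287
hanoi_moves(20) = 2 * 524287 + 1 = 1048575
hanoi_moves(21) = 2 * 1048575 + 1 = 2097151

2097151


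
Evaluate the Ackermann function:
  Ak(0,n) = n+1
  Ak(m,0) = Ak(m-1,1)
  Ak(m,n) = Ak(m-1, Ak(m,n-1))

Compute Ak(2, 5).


Ak(2, 5) = Ak(1, Ak(2, 4))
  Ak(2, 4) = Ak(1, Ak(2, 3))
    Ak(2, 3) = Ak(1, Ak(2, 2))
      Ak(2, 2) = Ak(1, Ak(2, 1))
        Ak(2, 1) = Ak(1, Ak(2, 0))
          Ak(2, 0) = Ak(1, 1)
          Ak(1, 1) = Ak(0, Ak(1, 0))
          Ak(1, 0) = Ak(0, 1)
          Ak(0, 1) = 2
            = Ak(0, 2)
          Ak(0, 2) = 3
          = Ak(1, 3)
          Ak(1, 3) = Ak(0, Ak(1, 2))
          Ak(1, 2) = Ak(0, Ak(1, 1))
          Ak(1, 1) = Ak(0, Ak(1, 0))
          Ak(1, 0) = Ak(0, 1)
          Ak(0, 1) = 2
            = Ak(0, 2)
          Ak(0, 2) = 3
            = Ak(0, 3)
          Ak(0, 3) = 4
            = Ak(0, 4)
          Ak(0, 4) = 5
        = Ak(1, 5)
        Ak(1, 5) = Ak(0, Ak(1, 4))
... (trace truncated)
Result: Ak(2, 5) = 13

13


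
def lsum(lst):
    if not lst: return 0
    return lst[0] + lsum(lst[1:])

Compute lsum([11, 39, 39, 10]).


lsum([11, 39, 39, 10]) = 11 + lsum([39, 39, 10])
lsum([39, 39, 10]) = 39 + lsum([39, 10])
lsum([39, 10]) = 39 + lsum([10])
lsum([10]) = 10 + lsum([])
lsum([]) = 0  (base case)
Total: 11 + 39 + 39 + 10 + 0 = 99

99


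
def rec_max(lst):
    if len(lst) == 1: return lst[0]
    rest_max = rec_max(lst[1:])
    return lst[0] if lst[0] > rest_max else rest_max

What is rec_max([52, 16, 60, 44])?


rec_max([52, 16, 60, 44]): compare 52 with rec_max([16, 60, 44])
rec_max([16, 60, 44]): compare 16 with rec_max([60, 44])
rec_max([60, 44]): compare 60 with rec_max([44])
rec_max([44]) = 44  (base case)
Compare 60 with 44 -> 60
Compare 16 with 60 -> 60
Compare 52 with 60 -> 60

60


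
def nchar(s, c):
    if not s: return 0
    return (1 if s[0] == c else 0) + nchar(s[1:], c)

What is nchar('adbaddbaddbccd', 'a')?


s[0]='a' == 'a' -> 1
s[0]='d' != 'a' -> 0
s[0]='b' != 'a' -> 0
s[0]='a' == 'a' -> 1
s[0]='d' != 'a' -> 0
s[0]='d' != 'a' -> 0
s[0]='b' != 'a' -> 0
s[0]='a' == 'a' -> 1
s[0]='d' != 'a' -> 0
s[0]='d' != 'a' -> 0
s[0]='b' != 'a' -> 0
s[0]='c' != 'a' -> 0
s[0]='c' != 'a' -> 0
s[0]='d' != 'a' -> 0
Sum: 1 + 0 + 0 + 1 + 0 + 0 + 0 + 1 + 0 + 0 + 0 + 0 + 0 + 0 = 3

3


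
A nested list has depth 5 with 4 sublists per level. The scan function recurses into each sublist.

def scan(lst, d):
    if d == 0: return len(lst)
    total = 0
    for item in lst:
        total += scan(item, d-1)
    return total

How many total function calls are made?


At depth 0 (root): 1 call
At depth 1: each of 1 parents calls scan on 4 children = 4 calls
At depth 2: each of 4 parents calls scan on 4 children = 16 calls
At depth 3: each of 16 parents calls scan on 4 children = 64 calls
At depth 4: each of 64 parents calls scan on 4 children = 256 calls
At depth 5: each of 256 parents calls scan on 4 children = 1024 calls
Total: 1 + 4 + 16 + 64 + 256 + 1024 = 1365

1365


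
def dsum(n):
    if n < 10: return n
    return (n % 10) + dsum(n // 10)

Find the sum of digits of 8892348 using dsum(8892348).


dsum(8892348) = 8 + dsum(889234)
dsum(889234) = 4 + dsum(88923)
dsum(88923) = 3 + dsum(8892)
dsum(8892) = 2 + dsum(889)
dsum(889) = 9 + dsum(88)
dsum(88) = 8 + dsum(8)
dsum(8) = 8  (base case)
Total: 8 + 4 + 3 + 2 + 9 + 8 + 8 = 42

42


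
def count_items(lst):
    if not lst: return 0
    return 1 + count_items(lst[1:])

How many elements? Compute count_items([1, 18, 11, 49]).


count_items([1, 18, 11, 49]) = 1 + count_items([18, 11, 49])
count_items([18, 11, 49]) = 1 + count_items([11, 49])
count_items([11, 49]) = 1 + count_items([49])
count_items([49]) = 1 + count_items([])
count_items([]) = 0  (base case)
Unwinding: 1 + 1 + 1 + 1 + 0 = 4

4


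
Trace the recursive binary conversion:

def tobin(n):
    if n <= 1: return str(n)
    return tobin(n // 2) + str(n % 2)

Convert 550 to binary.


tobin(550) = tobin(275) + '0'
tobin(275) = tobin(137) + '1'
tobin(137) = tobin(68) + '1'
tobin(68) = tobin(34) + '0'
tobin(34) = tobin(17) + '0'
tobin(17) = tobin(8) + '1'
tobin(8) = tobin(4) + '0'
tobin(4) = tobin(2) + '0'
tobin(2) = tobin(1) + '0'
tobin(1) = '1'  (base case)
Concatenating: '1' + '0' + '0' + '0' + '1' + '0' + '0' + '1' + '1' + '0' = '1000100110'

1000100110


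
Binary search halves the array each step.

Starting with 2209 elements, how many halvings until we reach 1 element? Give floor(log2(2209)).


2209 / 2 = 1104
1104 / 2 = 552
552 / 2 = 276
276 / 2 = 138
138 / 2 = 69
69 / 2 = 34
34 / 2 = 17
17 / 2 = 8
8 / 2 = 4
4 / 2 = 2
2 / 2 = 1
Reached 1 after 11 halvings

11


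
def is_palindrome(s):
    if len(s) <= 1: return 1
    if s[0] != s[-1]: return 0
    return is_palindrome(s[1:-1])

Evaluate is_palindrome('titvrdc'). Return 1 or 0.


is_palindrome('titvrdc'): s[0]='t' != s[-1]='c' -> return 0
Result: 0 (not a palindrome)

0


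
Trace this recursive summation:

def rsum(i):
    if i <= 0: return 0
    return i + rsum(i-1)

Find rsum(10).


rsum(10)
= 10 + 9 + 8 + 7 + 6 + 5 + 4 + 3 + 2 + 1 + rsum(0)
= 10 + 9 + 8 + 7 + 6 + 5 + 4 + 3 + 2 + 1 + 0
= 55

55


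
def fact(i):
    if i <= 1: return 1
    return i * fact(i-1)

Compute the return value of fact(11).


fact(11)
= 11 * fact(10)
= 11 * 10 * fact(9)
= 11 * 10 * 9 * fact(8)
= 11 * 10 * 9 * 8 * fact(7)
= 11 * 10 * 9 * 8 * 7 * fact(6)
= 11 * 10 * 9 * 8 * 7 * 6 * fact(5)
= 11 * 10 * 9 * 8 * 7 * 6 * 5 * fact(4)
= 11 * 10 * 9 * 8 * 7 * 6 * 5 * 4 * fact(3)
= 11 * 10 * 9 * 8 * 7 * 6 * 5 * 4 * 3 * fact(2)
= 11 * 10 * 9 * 8 * 7 * 6 * 5 * 4 * 3 * 2 * fact(1)
= 11 * 10 * 9 * 8 * 7 * 6 * 5 * 4 * 3 * 2 * 1
= 39916800

39916800


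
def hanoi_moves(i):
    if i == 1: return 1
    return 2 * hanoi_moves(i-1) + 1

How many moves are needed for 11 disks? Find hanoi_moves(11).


hanoi_moves(11) = 2 * hanoi_moves(10) + 1
hanoi_moves(10) = 2 * hanoi_moves(9) + 1
hanoi_moves(9) = 2 * hanoi_moves(8) + 1
hanoi_moves(8) = 2 * hanoi_moves(7) + 1
hanoi_moves(7) = 2 * hanoi_moves(6) + 1
hanoi_moves(6) = 2 * hanoi_moves(5) + 1
hanoi_moves(5) = 2 * hanoi_moves(4) + 1
hanoi_moves(4) = 2 * hanoi_moves(3) + 1
hanoi_moves(3) = 2 * hanoi_moves(2) + 1
hanoi_moves(2) = 2 * hanoi_moves(1) + 1
hanoi_moves(1) = 1  (base case)
hanoi_moves(2) = 2 * 1 + 1 = 3
hanoi_moves(3) = 2 * 3 + 1 = 7
hanoi_moves(4) = 2 * 7 + 1 = 15
hanoi_moves(5) = 2 * 15 + 1 = 31
hanoi_moves(6) = 2 * 31 + 1 = 63
hanoi_moves(7) = 2 * 63 + 1 = 127
hanoi_moves(8) = 2 * 127 + 1 = 255
hanoi_moves(9) = 2 * 255 + 1 = 511
hanoi_moves(10) = 2 * 511 + 1 = 1023
hanoi_moves(11) = 2 * 1023 + 1 = 2047

2047


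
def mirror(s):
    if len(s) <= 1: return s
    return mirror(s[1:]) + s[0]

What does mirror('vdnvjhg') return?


mirror('vdnvjhg') = mirror('dnvjhg') + 'v'
mirror('dnvjhg') = mirror('nvjhg') + 'd'
mirror('nvjhg') = mirror('vjhg') + 'n'
mirror('vjhg') = mirror('jhg') + 'v'
mirror('jhg') = mirror('hg') + 'j'
mirror('hg') = mirror('g') + 'h'
mirror('g') = 'g'  (base case)
Concatenating: 'g' + 'h' + 'j' + 'v' + 'n' + 'd' + 'v' = 'ghjvndv'

ghjvndv


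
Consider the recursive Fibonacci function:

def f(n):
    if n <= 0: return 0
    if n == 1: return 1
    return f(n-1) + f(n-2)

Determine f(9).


Computing f(9) bottom-up:
f(0) = 0
f(1) = 1
f(2) = f(1) + f(0) = 1 + 0 = 1
f(3) = f(2) + f(1) = 1 + 1 = 2
f(4) = f(3) + f(2) = 2 + 1 = 3
f(5) = f(4) + f(3) = 3 + 2 = 5
f(6) = f(5) + f(4) = 5 + 3 = 8
f(7) = f(6) + f(5) = 8 + 5 = 13
f(8) = f(7) + f(6) = 13 + 8 = 21
f(9) = f(8) + f(7) = 21 + 13 = 34

34


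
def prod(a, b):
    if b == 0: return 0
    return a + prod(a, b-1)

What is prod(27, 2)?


prod(27, 2) = 27 + prod(27, 1)
prod(27, 1) = 27 + prod(27, 0)
prod(27, 0) = 0  (base case)
Total: 27 + 27 + 0 = 54

54


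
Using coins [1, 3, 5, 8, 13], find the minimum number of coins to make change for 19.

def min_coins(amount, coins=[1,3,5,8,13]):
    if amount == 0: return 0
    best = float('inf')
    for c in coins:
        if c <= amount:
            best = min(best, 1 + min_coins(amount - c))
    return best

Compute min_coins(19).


Building up with DP:
min_coins(0) = 0
min_coins(1) = min(1+min_coins(0)=1+0=1) = 1
min_coins(2) = min(1+min_coins(1)=1+1=2) = 2
min_coins(3) = min(1+min_coins(2)=1+2=3, 1+min_coins(0)=1+0=1) = 1
min_coins(4) = min(1+min_coins(3)=1+1=2, 1+min_coins(1)=1+1=2) = 2
min_coins(5) = min(1+min_coins(4)=1+2=3, 1+min_coins(2)=1+2=3, 1+min_coins(0)=1+0=1) = 1
min_coins(6) = min(1+min_coins(5)=1+1=2, 1+min_coins(3)=1+1=2, 1+min_coins(1)=1+1=2) = 2
min_coins(7) = min(1+min_coins(6)=1+2=3, 1+min_coins(4)=1+2=3, 1+min_coins(2)=1+2=3) = 3
min_coins(8) = min(1+min_coins(7)=1+3=4, 1+min_coins(5)=1+1=2, 1+min_coins(3)=1+1=2, 1+min_coins(0)=1+0=1) = 1
min_coins(9) = min(1+min_coins(8)=1+1=2, 1+min_coins(6)=1+2=3, 1+min_coins(4)=1+2=3, 1+min_coins(1)=1+1=2) = 2
min_coins(10) = min(1+min_coins(9)=1+2=3, 1+min_coins(7)=1+3=4, 1+min_coins(5)=1+1=2, 1+min_coins(2)=1+2=3) = 2
min_coins(11) = min(1+min_coins(10)=1+2=3, 1+min_coins(8)=1+1=2, 1+min_coins(6)=1+2=3, 1+min_coins(3)=1+1=2) = 2
min_coins(12) = min(1+min_coins(11)=1+2=3, 1+min_coins(9)=1+2=3, 1+min_coins(7)=1+3=4, 1+min_coins(4)=1+2=3) = 3
min_coins(13) = min(1+min_coins(12)=1+3=4, 1+min_coins(10)=1+2=3, 1+min_coins(8)=1+1=2, 1+min_coins(5)=1+1=2, 1+min_coins(0)=1+0=1) = 1
min_coins(14) = min(1+min_coins(13)=1+1=2, 1+min_coins(11)=1+2=3, 1+min_coins(9)=1+2=3, 1+min_coins(6)=1+2=3, 1+min_coins(1)=1+1=2) = 2
min_coins(15) = min(1+min_coins(14)=1+2=3, 1+min_coins(12)=1+3=4, 1+min_coins(10)=1+2=3, 1+min_coins(7)=1+3=4, 1+min_coins(2)=1+2=3) = 3
min_coins(16) = min(1+min_coins(15)=1+3=4, 1+min_coins(13)=1+1=2, 1+min_coins(11)=1+2=3, 1+min_coins(8)=1+1=2, 1+min_coins(3)=1+1=2) = 2
min_coins(17) = min(1+min_coins(16)=1+2=3, 1+min_coins(14)=1+2=3, 1+min_coins(12)=1+3=4, 1+min_coins(9)=1+2=3, 1+min_coins(4)=1+2=3) = 3
min_coins(18) = min(1+min_coins(17)=1+3=4, 1+min_coins(15)=1+3=4, 1+min_coins(13)=1+1=2, 1+min_coins(10)=1+2=3, 1+min_coins(5)=1+1=2) = 2
min_coins(19) = min(1+min_coins(18)=1+2=3, 1+min_coins(16)=1+2=3, 1+min_coins(14)=1+2=3, 1+min_coins(11)=1+2=3, 1+min_coins(6)=1+2=3) = 3

3


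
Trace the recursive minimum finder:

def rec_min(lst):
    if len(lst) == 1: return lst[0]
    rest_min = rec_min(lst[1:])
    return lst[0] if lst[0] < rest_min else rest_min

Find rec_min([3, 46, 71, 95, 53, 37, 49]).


rec_min([3, 46, 71, 95, 53, 37, 49]): compare 3 with rec_min([46, 71, 95, 53, 37, 49])
rec_min([46, 71, 95, 53, 37, 49]): compare 46 with rec_min([71, 95, 53, 37, 49])
rec_min([71, 95, 53, 37, 49]): compare 71 with rec_min([95, 53, 37, 49])
rec_min([95, 53, 37, 49]): compare 95 with rec_min([53, 37, 49])
rec_min([53, 37, 49]): compare 53 with rec_min([37, 49])
rec_min([37, 49]): compare 37 with rec_min([49])
rec_min([49]) = 49  (base case)
Compare 37 with 49 -> 37
Compare 53 with 37 -> 37
Compare 95 with 37 -> 37
Compare 71 with 37 -> 37
Compare 46 with 37 -> 37
Compare 3 with 37 -> 3

3


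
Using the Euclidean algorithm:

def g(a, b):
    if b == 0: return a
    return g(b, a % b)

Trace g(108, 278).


g(108, 278) = g(278, 108)
g(278, 108) = g(108, 62)
g(108, 62) = g(62, 46)
g(62, 46) = g(46, 16)
g(46, 16) = g(16, 14)
g(16, 14) = g(14, 2)
g(14, 2) = g(2, 0)
g(2, 0) = 2  (base case)

2


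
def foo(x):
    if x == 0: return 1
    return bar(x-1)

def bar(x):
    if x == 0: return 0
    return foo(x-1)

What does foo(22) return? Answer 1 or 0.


foo(22) = bar(21)
bar(21) = foo(20)
foo(20) = bar(19)
bar(19) = foo(18)
foo(18) = bar(17)
bar(17) = foo(16)
foo(16) = bar(15)
bar(15) = foo(14)
foo(14) = bar(13)
bar(13) = foo(12)
foo(12) = bar(11)
bar(11) = foo(10)
foo(10) = bar(9)
bar(9) = foo(8)
foo(8) = bar(7)
bar(7) = foo(6)
foo(6) = bar(5)
bar(5) = foo(4)
foo(4) = bar(3)
bar(3) = foo(2)
foo(2) = bar(1)
bar(1) = foo(0)
foo(0) = 1  (base case)
Result: 1

1


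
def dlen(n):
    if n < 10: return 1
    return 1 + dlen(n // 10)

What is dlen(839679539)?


dlen(839679539) = 1 + dlen(83967953)
dlen(83967953) = 1 + dlen(8396795)
dlen(8396795) = 1 + dlen(839679)
dlen(839679) = 1 + dlen(83967)
dlen(83967) = 1 + dlen(8396)
dlen(8396) = 1 + dlen(839)
dlen(839) = 1 + dlen(83)
dlen(83) = 1 + dlen(8)
dlen(8) = 1  (base case: 8 < 10)
Unwinding: 1 + 1 + 1 + 1 + 1 + 1 + 1 + 1 + 1 = 9

9


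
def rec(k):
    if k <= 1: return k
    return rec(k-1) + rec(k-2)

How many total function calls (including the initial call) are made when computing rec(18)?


Let C(n) = total calls for rec(n)
C(0) = 1, C(1) = 1
C(2) = 1 + C(1) + C(0) = 1 + 1 + 1 = 3
C(3) = 1 + C(2) + C(1) = 1 + 3 + 1 = 5
C(4) = 1 + C(3) + C(2) = 1 + 5 + 3 = 9
C(5) = 1 + C(4) + C(3) = 1 + 9 + 5 = 15
C(6) = 1 + C(5) + C(4) = 1 + 15 + 9 = 25
C(7) = 1 + C(6) + C(5) = 1 + 25 + 15 = 41
C(8) = 1 + C(7) + C(6) = 1 + 41 + 25 = 67
C(9) = 1 + C(8) + C(7) = 1 + 67 + 41 = 109
C(10) = 1 + C(9) + C(8) = 1 + 109 + 67 = 177
C(11) = 1 + C(10) + C(9) = 1 + 177 + 109 = 287
C(12) = 1 + C(11) + C(10) = 1 + 287 + 177 = 465
C(13) = 1 + C(12) + C(11) = 1 + 465 + 287 = 753
C(14) = 1 + C(13) + C(12) = 1 + 753 + 465 = 1219
C(15) = 1 + C(14) + C(13) = 1 + 1219 + 753 = 1973
C(16) = 1 + C(15) + C(14) = 1 + 1973 + 1219 = 3193
C(17) = 1 + C(16) + C(15) = 1 + 3193 + 1973 = 5167
C(18) = 1 + C(17) + C(16) = 1 + 5167 + 3193 = 8361

8361


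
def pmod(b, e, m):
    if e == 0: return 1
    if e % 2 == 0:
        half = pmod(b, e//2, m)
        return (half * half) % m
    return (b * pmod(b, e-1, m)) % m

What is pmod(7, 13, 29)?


pmod(7, 13, 29): e is odd, compute pmod(7, 12, 29)
  pmod(7, 12, 29): e is even, compute pmod(7, 6, 29)
    pmod(7, 6, 29): e is even, compute pmod(7, 3, 29)
      pmod(7, 3, 29): e is odd, compute pmod(7, 2, 29)
        pmod(7, 2, 29): e is even, compute pmod(7, 1, 29)
          pmod(7, 1, 29): e is odd, compute pmod(7, 0, 29)
          pmod(7, 0, 29) = 1
          (7 * 1) % 29 = 7
        half=7, (7*7) % 29 = 20
      (7 * 20) % 29 = 24
    half=24, (24*24) % 29 = 25
  half=25, (25*25) % 29 = 16
(7 * 16) % 29 = 25

25


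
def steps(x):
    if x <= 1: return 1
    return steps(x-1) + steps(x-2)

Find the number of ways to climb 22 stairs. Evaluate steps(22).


Building up from base cases:
steps(0) = 1
steps(1) = 1
steps(2) = steps(1) + steps(0) = 1 + 1 = 2
steps(3) = steps(2) + steps(1) = 2 + 1 = 3
steps(4) = steps(3) + steps(2) = 3 + 2 = 5
steps(5) = steps(4) + steps(3) = 5 + 3 = 8
steps(6) = steps(5) + steps(4) = 8 + 5 = 13
steps(7) = steps(6) + steps(5) = 13 + 8 = 21
steps(8) = steps(7) + steps(6) = 21 + 13 = 34
steps(9) = steps(8) + steps(7) = 34 + 21 = 55
steps(10) = steps(9) + steps(8) = 55 + 34 = 89
steps(11) = steps(10) + steps(9) = 89 + 55 = 144
steps(12) = steps(11) + steps(10) = 144 + 89 = 233
steps(13) = steps(12) + steps(11) = 233 + 144 = 377
steps(14) = steps(13) + steps(12) = 377 + 233 = 610
steps(15) = steps(14) + steps(13) = 610 + 377 = 987
steps(16) = steps(15) + steps(14) = 987 + 610 = 1597
steps(17) = steps(16) + steps(15) = 1597 + 987 = 2584
steps(18) = steps(17) + steps(16) = 2584 + 1597 = 4181
steps(19) = steps(18) + steps(17) = 4181 + 2584 = 6765
steps(20) = steps(19) + steps(18) = 6765 + 4181 = 10946
steps(21) = steps(20) + steps(19) = 10946 + 6765 = 17711
steps(22) = steps(21) + steps(20) = 17711 + 10946 = 28657

28657


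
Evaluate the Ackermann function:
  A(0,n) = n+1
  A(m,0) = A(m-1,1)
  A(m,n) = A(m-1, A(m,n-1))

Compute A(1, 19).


A(1, 19) = A(0, A(1, 18))
  A(1, 18) = A(0, A(1, 17))
    A(1, 17) = A(0, A(1, 16))
      A(1, 16) = A(0, A(1, 15))
        A(1, 15) = A(0, A(1, 14))
          A(1, 14) = A(0, A(1, 13))
          A(1, 13) = A(0, A(1, 12))
          A(1, 12) = A(0, A(1, 11))
          A(1, 11) = A(0, A(1, 10))
          A(1, 10) = A(0, A(1, 9))
          A(1, 9) = A(0, A(1, 8))
          A(1, 8) = A(0, A(1, 7))
          A(1, 7) = A(0, A(1, 6))
          A(1, 6) = A(0, A(1, 5))
          A(1, 5) = A(0, A(1, 4))
          A(1, 4) = A(0, A(1, 3))
          A(1, 3) = A(0, A(1, 2))
          A(1, 2) = A(0, A(1, 1))
          A(1, 1) = A(0, A(1, 0))
          A(1, 0) = A(0, 1)
          A(0, 1) = 2
            = A(0, 2)
          A(0, 2) = 3
            = A(0, 3)
          A(0, 3) = 4
... (trace truncated)
Result: A(1, 19) = 21

21


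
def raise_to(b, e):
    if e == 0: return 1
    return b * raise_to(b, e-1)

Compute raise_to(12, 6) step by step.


raise_to(12, 6)
= 12 * raise_to(12, 5)
= 12 * 12 * raise_to(12, 4)
= 12 * 12 * 12 * raise_to(12, 3)
= 12 * 12 * 12 * 12 * raise_to(12, 2)
= 12 * 12 * 12 * 12 * 12 * raise_to(12, 1)
= 12 * 12 * 12 * 12 * 12 * 12 * raise_to(12, 0)
= 12 * 12 * 12 * 12 * 12 * 12 * 1
= 2985984

2985984


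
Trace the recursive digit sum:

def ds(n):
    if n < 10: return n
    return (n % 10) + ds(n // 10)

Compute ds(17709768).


ds(17709768) = 8 + ds(1770976)
ds(1770976) = 6 + ds(177097)
ds(177097) = 7 + ds(17709)
ds(17709) = 9 + ds(1770)
ds(1770) = 0 + ds(177)
ds(177) = 7 + ds(17)
ds(17) = 7 + ds(1)
ds(1) = 1  (base case)
Total: 8 + 6 + 7 + 9 + 0 + 7 + 7 + 1 = 45

45


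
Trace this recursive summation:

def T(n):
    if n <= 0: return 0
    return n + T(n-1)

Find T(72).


T(72)
= 72 + 71 + 70 + 69 + 68 + 67 + 66 + 65 + 64 + 63 + 62 + 61 + 60 + 59 + 58 + 57 + 56 + 55 + 54 + 53 + 52 + 51 + 50 + 49 + 48 + 47 + 46 + 45 + 44 + 43 + 42 + 41 + 40 + 39 + 38 + 37 + 36 + 35 + 34 + 33 + 32 + 31 + 30 + 29 + 28 + 27 + 26 + 25 + 24 + 23 + 22 + 21 + 20 + 19 + 18 + 17 + 16 + 15 + 14 + 13 + 12 + 11 + 10 + 9 + 8 + 7 + 6 + 5 + 4 + 3 + 2 + 1 + T(0)
= 72 + 71 + 70 + 69 + 68 + 67 + 66 + 65 + 64 + 63 + 62 + 61 + 60 + 59 + 58 + 57 + 56 + 55 + 54 + 53 + 52 + 51 + 50 + 49 + 48 + 47 + 46 + 45 + 44 + 43 + 42 + 41 + 40 + 39 + 38 + 37 + 36 + 35 + 34 + 33 + 32 + 31 + 30 + 29 + 28 + 27 + 26 + 25 + 24 + 23 + 22 + 21 + 20 + 19 + 18 + 17 + 16 + 15 + 14 + 13 + 12 + 11 + 10 + 9 + 8 + 7 + 6 + 5 + 4 + 3 + 2 + 1 + 0
= 2628

2628


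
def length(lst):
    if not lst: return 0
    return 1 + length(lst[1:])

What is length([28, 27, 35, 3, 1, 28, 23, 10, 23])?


length([28, 27, 35, 3, 1, 28, 23, 10, 23]) = 1 + length([27, 35, 3, 1, 28, 23, 10, 23])
length([27, 35, 3, 1, 28, 23, 10, 23]) = 1 + length([35, 3, 1, 28, 23, 10, 23])
length([35, 3, 1, 28, 23, 10, 23]) = 1 + length([3, 1, 28, 23, 10, 23])
length([3, 1, 28, 23, 10, 23]) = 1 + length([1, 28, 23, 10, 23])
length([1, 28, 23, 10, 23]) = 1 + length([28, 23, 10, 23])
length([28, 23, 10, 23]) = 1 + length([23, 10, 23])
length([23, 10, 23]) = 1 + length([10, 23])
length([10, 23]) = 1 + length([23])
length([23]) = 1 + length([])
length([]) = 0  (base case)
Unwinding: 1 + 1 + 1 + 1 + 1 + 1 + 1 + 1 + 1 + 0 = 9

9


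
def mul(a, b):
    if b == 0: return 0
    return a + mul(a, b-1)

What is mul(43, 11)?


mul(43, 11) = 43 + mul(43, 10)
mul(43, 10) = 43 + mul(43, 9)
mul(43, 9) = 43 + mul(43, 8)
mul(43, 8) = 43 + mul(43, 7)
mul(43, 7) = 43 + mul(43, 6)
mul(43, 6) = 43 + mul(43, 5)
mul(43, 5) = 43 + mul(43, 4)
mul(43, 4) = 43 + mul(43, 3)
mul(43, 3) = 43 + mul(43, 2)
mul(43, 2) = 43 + mul(43, 1)
mul(43, 1) = 43 + mul(43, 0)
mul(43, 0) = 0  (base case)
Total: 43 + 43 + 43 + 43 + 43 + 43 + 43 + 43 + 43 + 43 + 43 + 0 = 473

473


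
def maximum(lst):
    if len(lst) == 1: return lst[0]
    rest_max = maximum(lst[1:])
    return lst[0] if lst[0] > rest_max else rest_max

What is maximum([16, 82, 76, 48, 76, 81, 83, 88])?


maximum([16, 82, 76, 48, 76, 81, 83, 88]): compare 16 with maximum([82, 76, 48, 76, 81, 83, 88])
maximum([82, 76, 48, 76, 81, 83, 88]): compare 82 with maximum([76, 48, 76, 81, 83, 88])
maximum([76, 48, 76, 81, 83, 88]): compare 76 with maximum([48, 76, 81, 83, 88])
maximum([48, 76, 81, 83, 88]): compare 48 with maximum([76, 81, 83, 88])
maximum([76, 81, 83, 88]): compare 76 with maximum([81, 83, 88])
maximum([81, 83, 88]): compare 81 with maximum([83, 88])
maximum([83, 88]): compare 83 with maximum([88])
maximum([88]) = 88  (base case)
Compare 83 with 88 -> 88
Compare 81 with 88 -> 88
Compare 76 with 88 -> 88
Compare 48 with 88 -> 88
Compare 76 with 88 -> 88
Compare 82 with 88 -> 88
Compare 16 with 88 -> 88

88


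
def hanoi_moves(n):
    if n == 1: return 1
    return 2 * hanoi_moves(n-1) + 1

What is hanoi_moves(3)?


hanoi_moves(3) = 2 * hanoi_moves(2) + 1
hanoi_moves(2) = 2 * hanoi_moves(1) + 1
hanoi_moves(1) = 1  (base case)
hanoi_moves(2) = 2 * 1 + 1 = 3
hanoi_moves(3) = 2 * 3 + 1 = 7

7


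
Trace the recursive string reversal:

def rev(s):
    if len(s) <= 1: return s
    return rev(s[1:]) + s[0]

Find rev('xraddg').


rev('xraddg') = rev('raddg') + 'x'
rev('raddg') = rev('addg') + 'r'
rev('addg') = rev('ddg') + 'a'
rev('ddg') = rev('dg') + 'd'
rev('dg') = rev('g') + 'd'
rev('g') = 'g'  (base case)
Concatenating: 'g' + 'd' + 'd' + 'a' + 'r' + 'x' = 'gddarx'

gddarx


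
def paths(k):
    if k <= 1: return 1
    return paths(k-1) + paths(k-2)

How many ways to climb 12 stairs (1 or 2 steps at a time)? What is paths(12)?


Building up from base cases:
paths(0) = 1
paths(1) = 1
paths(2) = paths(1) + paths(0) = 1 + 1 = 2
paths(3) = paths(2) + paths(1) = 2 + 1 = 3
paths(4) = paths(3) + paths(2) = 3 + 2 = 5
paths(5) = paths(4) + paths(3) = 5 + 3 = 8
paths(6) = paths(5) + paths(4) = 8 + 5 = 13
paths(7) = paths(6) + paths(5) = 13 + 8 = 21
paths(8) = paths(7) + paths(6) = 21 + 13 = 34
paths(9) = paths(8) + paths(7) = 34 + 21 = 55
paths(10) = paths(9) + paths(8) = 55 + 34 = 89
paths(11) = paths(10) + paths(9) = 89 + 55 = 144
paths(12) = paths(11) + paths(10) = 144 + 89 = 233

233
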